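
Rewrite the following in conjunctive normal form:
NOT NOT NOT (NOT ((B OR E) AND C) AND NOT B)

(B OR E) AND (C OR B)

NOT NOT NOT (NOT ((B OR E) AND C) AND NOT B)
≡ NOT (NOT ((B OR E) AND C) AND NOT B)   (double negation)
≡ NOT NOT ((B OR E) AND C) OR NOT NOT B   (De Morgan)
≡ ((B OR E) AND C) OR NOT NOT B   (double negation)
≡ ((B OR E) AND C) OR B   (double negation)
≡ (B OR E OR B) AND (C OR B)   (distribute OR over AND)
≡ (B OR E) AND (C OR B)   (simplify)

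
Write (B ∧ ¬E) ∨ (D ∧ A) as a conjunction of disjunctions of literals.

(B ∨ D) ∧ (B ∨ A) ∧ (¬E ∨ D) ∧ (¬E ∨ A)

(B ∧ ¬E) ∨ (D ∧ A)
= (B ∨ D) ∧ (B ∨ A) ∧ (¬E ∨ D) ∧ (¬E ∨ A)   [distribute ∨ over ∧]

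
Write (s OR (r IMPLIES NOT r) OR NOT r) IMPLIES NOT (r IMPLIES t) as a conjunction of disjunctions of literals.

(NOT s OR NOT t) AND r

(s OR (r IMPLIES NOT r) OR NOT r) IMPLIES NOT (r IMPLIES t)
≡ NOT (s OR (r IMPLIES NOT r) OR NOT r) OR NOT (r IMPLIES t)   (eliminate IMPLIES)
≡ NOT (s OR NOT r OR NOT r OR NOT r) OR NOT (r IMPLIES t)   (eliminate IMPLIES)
≡ NOT (s OR NOT r OR NOT r OR NOT r) OR NOT (NOT r OR t)   (eliminate IMPLIES)
≡ (NOT s AND NOT NOT r AND NOT NOT r AND NOT NOT r) OR NOT (NOT r OR t)   (De Morgan)
≡ (NOT s AND r AND NOT NOT r AND NOT NOT r) OR NOT (NOT r OR t)   (double negation)
≡ (NOT s AND r AND r AND NOT NOT r) OR NOT (NOT r OR t)   (double negation)
≡ (NOT s AND r AND r AND r) OR NOT (NOT r OR t)   (double negation)
≡ (NOT s AND r AND r AND r) OR (NOT NOT r AND NOT t)   (De Morgan)
≡ (NOT s AND r AND r AND r) OR (r AND NOT t)   (double negation)
≡ (NOT s OR r) AND (NOT s OR NOT t) AND (r OR r) AND (r OR NOT t) AND (r OR r) AND (r OR NOT t) AND (r OR r) AND (r OR NOT t)   (distribute OR over AND)
≡ (NOT s OR NOT t) AND r   (simplify)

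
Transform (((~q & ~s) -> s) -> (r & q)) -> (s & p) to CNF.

(((~q & ~s) -> s) -> (r & q)) -> (s & p)
≡ ~(((~q & ~s) -> s) -> (r & q)) | (s & p)
≡ ~(~((~q & ~s) -> s) | (r & q)) | (s & p)
≡ ~(~(~(~q & ~s) | s) | (r & q)) | (s & p)
≡ (~~(~(~q & ~s) | s) & ~(r & q)) | (s & p)
≡ ((~(~q & ~s) | s) & ~(r & q)) | (s & p)
≡ ((~~q | ~~s | s) & ~(r & q)) | (s & p)
≡ ((q | ~~s | s) & ~(r & q)) | (s & p)
≡ ((q | s | s) & ~(r & q)) | (s & p)
≡ ((q | s | s) & (~r | ~q)) | (s & p)
≡ (q | s | s | s) & (q | s | s | p) & (~r | ~q | s) & (~r | ~q | p)
≡ (q | s) & (~r | ~q | s) & (~r | ~q | p)

(q | s) & (~r | ~q | s) & (~r | ~q | p)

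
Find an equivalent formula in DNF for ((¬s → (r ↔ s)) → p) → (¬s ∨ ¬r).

(s ∧ ¬p) ∨ ¬s ∨ ¬r

((¬s → (r ↔ s)) → p) → (¬s ∨ ¬r)
≡ ¬((¬s → (r ↔ s)) → p) ∨ ¬s ∨ ¬r   (eliminate →)
≡ ¬(¬(¬s → (r ↔ s)) ∨ p) ∨ ¬s ∨ ¬r   (eliminate →)
≡ ¬(¬(¬¬s ∨ (r ↔ s)) ∨ p) ∨ ¬s ∨ ¬r   (eliminate →)
≡ ¬(¬(¬¬s ∨ ((r → s) ∧ (s → r))) ∨ p) ∨ ¬s ∨ ¬r   (eliminate ↔)
≡ ¬(¬(¬¬s ∨ ((¬r ∨ s) ∧ (s → r))) ∨ p) ∨ ¬s ∨ ¬r   (eliminate →)
≡ ¬(¬(¬¬s ∨ ((¬r ∨ s) ∧ (¬s ∨ r))) ∨ p) ∨ ¬s ∨ ¬r   (eliminate →)
≡ (¬¬(¬¬s ∨ ((¬r ∨ s) ∧ (¬s ∨ r))) ∧ ¬p) ∨ ¬s ∨ ¬r   (De Morgan)
≡ ((¬¬s ∨ ((¬r ∨ s) ∧ (¬s ∨ r))) ∧ ¬p) ∨ ¬s ∨ ¬r   (double negation)
≡ ((s ∨ ((¬r ∨ s) ∧ (¬s ∨ r))) ∧ ¬p) ∨ ¬s ∨ ¬r   (double negation)
≡ (s ∧ ¬p) ∨ (¬r ∧ ¬s ∧ ¬p) ∨ (¬r ∧ r ∧ ¬p) ∨ (s ∧ ¬s ∧ ¬p) ∨ (s ∧ r ∧ ¬p) ∨ ¬s ∨ ¬r   (distribute ∧ over ∨)
≡ (s ∧ ¬p) ∨ ¬s ∨ ¬r   (simplify)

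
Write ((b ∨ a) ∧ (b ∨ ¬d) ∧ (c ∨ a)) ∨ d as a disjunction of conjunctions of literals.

(b ∧ c) ∨ (b ∧ a) ∨ (a ∧ ¬d) ∨ d

((b ∨ a) ∧ (b ∨ ¬d) ∧ (c ∨ a)) ∨ d
= (b ∧ b ∧ c) ∨ (b ∧ b ∧ a) ∨ (b ∧ ¬d ∧ c) ∨ (b ∧ ¬d ∧ a) ∨ (a ∧ b ∧ c) ∨ (a ∧ b ∧ a) ∨ (a ∧ ¬d ∧ c) ∨ (a ∧ ¬d ∧ a) ∨ d
= (b ∧ c) ∨ (b ∧ a) ∨ (a ∧ ¬d) ∨ d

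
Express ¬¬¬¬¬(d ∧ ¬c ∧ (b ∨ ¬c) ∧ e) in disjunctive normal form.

¬d ∨ c ∨ ¬e

¬¬¬¬¬(d ∧ ¬c ∧ (b ∨ ¬c) ∧ e)
≡ ¬¬¬(d ∧ ¬c ∧ (b ∨ ¬c) ∧ e)   — double negation
≡ ¬(d ∧ ¬c ∧ (b ∨ ¬c) ∧ e)   — double negation
≡ ¬d ∨ ¬¬c ∨ ¬(b ∨ ¬c) ∨ ¬e   — De Morgan
≡ ¬d ∨ c ∨ ¬(b ∨ ¬c) ∨ ¬e   — double negation
≡ ¬d ∨ c ∨ (¬b ∧ ¬¬c) ∨ ¬e   — De Morgan
≡ ¬d ∨ c ∨ (¬b ∧ c) ∨ ¬e   — double negation
≡ ¬d ∨ c ∨ ¬e   — simplify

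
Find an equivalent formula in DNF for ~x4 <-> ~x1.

(x4 & x1) | (~x1 & ~x4)

~x4 <-> ~x1
= (~x4 -> ~x1) & (~x1 -> ~x4)   (eliminate <->)
= (~~x4 | ~x1) & (~x1 -> ~x4)   (eliminate ->)
= (~~x4 | ~x1) & (~~x1 | ~x4)   (eliminate ->)
= (x4 | ~x1) & (~~x1 | ~x4)   (double negation)
= (x4 | ~x1) & (x1 | ~x4)   (double negation)
= (x4 & x1) | (x4 & ~x4) | (~x1 & x1) | (~x1 & ~x4)   (distribute & over |)
= (x4 & x1) | (~x1 & ~x4)   (simplify)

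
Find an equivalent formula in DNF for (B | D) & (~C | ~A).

(B & ~C) | (B & ~A) | (D & ~C) | (D & ~A)

(B | D) & (~C | ~A)
≡ (B & ~C) | (B & ~A) | (D & ~C) | (D & ~A)   — distribute & over |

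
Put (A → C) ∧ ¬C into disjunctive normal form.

(A → C) ∧ ¬C
⇔ (¬A ∨ C) ∧ ¬C   [eliminate →]
⇔ (¬A ∧ ¬C) ∨ (C ∧ ¬C)   [distribute ∧ over ∨]
⇔ ¬A ∧ ¬C   [simplify]

¬A ∧ ¬C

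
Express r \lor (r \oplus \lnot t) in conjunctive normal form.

r \lor (r \oplus \lnot t)
= r \lor ((r \lor \lnot t) \land \lnot (r \land \lnot t))
= r \lor ((r \lor \lnot t) \land (\lnot r \lor \lnot \lnot t))
= r \lor ((r \lor \lnot t) \land (\lnot r \lor t))
= (r \lor r \lor \lnot t) \land (r \lor \lnot r \lor t)
= r \lor \lnot t

r \lor \lnot t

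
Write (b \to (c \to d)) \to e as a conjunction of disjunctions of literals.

(b \to (c \to d)) \to e
⇔ \lnot (b \to (c \to d)) \lor e   (eliminate \to)
⇔ \lnot (\lnot b \lor (c \to d)) \lor e   (eliminate \to)
⇔ \lnot (\lnot b \lor \lnot c \lor d) \lor e   (eliminate \to)
⇔ (\lnot \lnot b \land \lnot \lnot c \land \lnot d) \lor e   (De Morgan)
⇔ (b \land \lnot \lnot c \land \lnot d) \lor e   (double negation)
⇔ (b \land c \land \lnot d) \lor e   (double negation)
⇔ (b \lor e) \land (c \lor e) \land (\lnot d \lor e)   (distribute \lor over \land)

(b \lor e) \land (c \lor e) \land (\lnot d \lor e)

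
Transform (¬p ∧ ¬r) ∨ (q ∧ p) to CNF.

(¬p ∨ q) ∧ (¬r ∨ q) ∧ (¬r ∨ p)

(¬p ∧ ¬r) ∨ (q ∧ p)
⇔ (¬p ∨ q) ∧ (¬p ∨ p) ∧ (¬r ∨ q) ∧ (¬r ∨ p)   — distribute ∨ over ∧
⇔ (¬p ∨ q) ∧ (¬r ∨ q) ∧ (¬r ∨ p)   — simplify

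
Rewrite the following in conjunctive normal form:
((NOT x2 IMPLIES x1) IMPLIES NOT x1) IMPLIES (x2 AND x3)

((NOT x2 IMPLIES x1) IMPLIES NOT x1) IMPLIES (x2 AND x3)
≡ NOT ((NOT x2 IMPLIES x1) IMPLIES NOT x1) OR (x2 AND x3)   [eliminate IMPLIES]
≡ NOT (NOT (NOT x2 IMPLIES x1) OR NOT x1) OR (x2 AND x3)   [eliminate IMPLIES]
≡ NOT (NOT (NOT NOT x2 OR x1) OR NOT x1) OR (x2 AND x3)   [eliminate IMPLIES]
≡ (NOT NOT (NOT NOT x2 OR x1) AND NOT NOT x1) OR (x2 AND x3)   [De Morgan]
≡ ((NOT NOT x2 OR x1) AND NOT NOT x1) OR (x2 AND x3)   [double negation]
≡ ((x2 OR x1) AND NOT NOT x1) OR (x2 AND x3)   [double negation]
≡ ((x2 OR x1) AND x1) OR (x2 AND x3)   [double negation]
≡ (x2 OR x1 OR x2) AND (x2 OR x1 OR x3) AND (x1 OR x2) AND (x1 OR x3)   [distribute OR over AND]
≡ (x2 OR x1) AND (x1 OR x3)   [simplify]

(x2 OR x1) AND (x1 OR x3)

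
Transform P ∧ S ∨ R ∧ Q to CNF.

(P ∨ R) ∧ (P ∨ Q) ∧ (S ∨ R) ∧ (S ∨ Q)

P ∧ S ∨ R ∧ Q
⇔ (P ∨ R) ∧ (P ∨ Q) ∧ (S ∨ R) ∧ (S ∨ Q)   [distribute ∨ over ∧]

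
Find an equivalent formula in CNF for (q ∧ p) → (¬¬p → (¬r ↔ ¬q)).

¬q ∨ ¬p ∨ r

(q ∧ p) → (¬¬p → (¬r ↔ ¬q))
≡ ¬(q ∧ p) ∨ (¬¬p → (¬r ↔ ¬q))   [eliminate →]
≡ ¬(q ∧ p) ∨ ¬¬¬p ∨ (¬r ↔ ¬q)   [eliminate →]
≡ ¬(q ∧ p) ∨ ¬¬¬p ∨ ((¬r → ¬q) ∧ (¬q → ¬r))   [eliminate ↔]
≡ ¬(q ∧ p) ∨ ¬¬¬p ∨ ((¬¬r ∨ ¬q) ∧ (¬q → ¬r))   [eliminate →]
≡ ¬(q ∧ p) ∨ ¬¬¬p ∨ ((¬¬r ∨ ¬q) ∧ (¬¬q ∨ ¬r))   [eliminate →]
≡ ¬q ∨ ¬p ∨ ¬¬¬p ∨ ((¬¬r ∨ ¬q) ∧ (¬¬q ∨ ¬r))   [De Morgan]
≡ ¬q ∨ ¬p ∨ ¬p ∨ ((¬¬r ∨ ¬q) ∧ (¬¬q ∨ ¬r))   [double negation]
≡ ¬q ∨ ¬p ∨ ¬p ∨ ((r ∨ ¬q) ∧ (¬¬q ∨ ¬r))   [double negation]
≡ ¬q ∨ ¬p ∨ ¬p ∨ ((r ∨ ¬q) ∧ (q ∨ ¬r))   [double negation]
≡ (¬q ∨ ¬p ∨ ¬p ∨ r ∨ ¬q) ∧ (¬q ∨ ¬p ∨ ¬p ∨ q ∨ ¬r)   [distribute ∨ over ∧]
≡ ¬q ∨ ¬p ∨ r   [simplify]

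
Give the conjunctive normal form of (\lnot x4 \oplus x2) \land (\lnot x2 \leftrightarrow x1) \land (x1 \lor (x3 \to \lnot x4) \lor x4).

(\lnot x4 \oplus x2) \land (\lnot x2 \leftrightarrow x1) \land (x1 \lor (x3 \to \lnot x4) \lor x4)
≡ (\lnot x4 \lor x2) \land \lnot (\lnot x4 \land x2) \land (\lnot x2 \leftrightarrow x1) \land (x1 \lor (x3 \to \lnot x4) \lor x4)   [expand \oplus]
≡ (\lnot x4 \lor x2) \land \lnot (\lnot x4 \land x2) \land (\lnot x2 \to x1) \land (x1 \to \lnot x2) \land (x1 \lor (x3 \to \lnot x4) \lor x4)   [eliminate \leftrightarrow]
≡ (\lnot x4 \lor x2) \land \lnot (\lnot x4 \land x2) \land (\lnot \lnot x2 \lor x1) \land (x1 \to \lnot x2) \land (x1 \lor (x3 \to \lnot x4) \lor x4)   [eliminate \to]
≡ (\lnot x4 \lor x2) \land \lnot (\lnot x4 \land x2) \land (\lnot \lnot x2 \lor x1) \land (\lnot x1 \lor \lnot x2) \land (x1 \lor (x3 \to \lnot x4) \lor x4)   [eliminate \to]
≡ (\lnot x4 \lor x2) \land \lnot (\lnot x4 \land x2) \land (\lnot \lnot x2 \lor x1) \land (\lnot x1 \lor \lnot x2) \land (x1 \lor \lnot x3 \lor \lnot x4 \lor x4)   [eliminate \to]
≡ (\lnot x4 \lor x2) \land (\lnot \lnot x4 \lor \lnot x2) \land (\lnot \lnot x2 \lor x1) \land (\lnot x1 \lor \lnot x2) \land (x1 \lor \lnot x3 \lor \lnot x4 \lor x4)   [De Morgan]
≡ (\lnot x4 \lor x2) \land (x4 \lor \lnot x2) \land (\lnot \lnot x2 \lor x1) \land (\lnot x1 \lor \lnot x2) \land (x1 \lor \lnot x3 \lor \lnot x4 \lor x4)   [double negation]
≡ (\lnot x4 \lor x2) \land (x4 \lor \lnot x2) \land (x2 \lor x1) \land (\lnot x1 \lor \lnot x2) \land (x1 \lor \lnot x3 \lor \lnot x4 \lor x4)   [double negation]
≡ (\lnot x4 \lor x2) \land (x4 \lor \lnot x2) \land (x2 \lor x1) \land (\lnot x1 \lor \lnot x2)   [simplify]

(\lnot x4 \lor x2) \land (x4 \lor \lnot x2) \land (x2 \lor x1) \land (\lnot x1 \lor \lnot x2)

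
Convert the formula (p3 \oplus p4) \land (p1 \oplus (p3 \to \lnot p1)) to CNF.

(p3 \oplus p4) \land (p1 \oplus (p3 \to \lnot p1))
≡ (p3 \lor p4) \land \lnot (p3 \land p4) \land (p1 \oplus (p3 \to \lnot p1))   [expand \oplus]
≡ (p3 \lor p4) \land \lnot (p3 \land p4) \land (p1 \lor (p3 \to \lnot p1)) \land \lnot (p1 \land (p3 \to \lnot p1))   [expand \oplus]
≡ (p3 \lor p4) \land \lnot (p3 \land p4) \land (p1 \lor \lnot p3 \lor \lnot p1) \land \lnot (p1 \land (p3 \to \lnot p1))   [eliminate \to]
≡ (p3 \lor p4) \land \lnot (p3 \land p4) \land (p1 \lor \lnot p3 \lor \lnot p1) \land \lnot (p1 \land (\lnot p3 \lor \lnot p1))   [eliminate \to]
≡ (p3 \lor p4) \land (\lnot p3 \lor \lnot p4) \land (p1 \lor \lnot p3 \lor \lnot p1) \land \lnot (p1 \land (\lnot p3 \lor \lnot p1))   [De Morgan]
≡ (p3 \lor p4) \land (\lnot p3 \lor \lnot p4) \land (p1 \lor \lnot p3 \lor \lnot p1) \land (\lnot p1 \lor \lnot (\lnot p3 \lor \lnot p1))   [De Morgan]
≡ (p3 \lor p4) \land (\lnot p3 \lor \lnot p4) \land (p1 \lor \lnot p3 \lor \lnot p1) \land (\lnot p1 \lor (\lnot \lnot p3 \land \lnot \lnot p1))   [De Morgan]
≡ (p3 \lor p4) \land (\lnot p3 \lor \lnot p4) \land (p1 \lor \lnot p3 \lor \lnot p1) \land (\lnot p1 \lor (p3 \land \lnot \lnot p1))   [double negation]
≡ (p3 \lor p4) \land (\lnot p3 \lor \lnot p4) \land (p1 \lor \lnot p3 \lor \lnot p1) \land (\lnot p1 \lor (p3 \land p1))   [double negation]
≡ (p3 \lor p4) \land (\lnot p3 \lor \lnot p4) \land (p1 \lor \lnot p3 \lor \lnot p1) \land (\lnot p1 \lor p3) \land (\lnot p1 \lor p1)   [distribute \lor over \land]
≡ (p3 \lor p4) \land (\lnot p3 \lor \lnot p4) \land (\lnot p1 \lor p3)   [simplify]

(p3 \lor p4) \land (\lnot p3 \lor \lnot p4) \land (\lnot p1 \lor p3)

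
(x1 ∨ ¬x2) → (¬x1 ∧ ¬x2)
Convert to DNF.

(x1 ∨ ¬x2) → (¬x1 ∧ ¬x2)
≡ ¬(x1 ∨ ¬x2) ∨ (¬x1 ∧ ¬x2)   (eliminate →)
≡ (¬x1 ∧ ¬¬x2) ∨ (¬x1 ∧ ¬x2)   (De Morgan)
≡ (¬x1 ∧ x2) ∨ (¬x1 ∧ ¬x2)   (double negation)

(¬x1 ∧ x2) ∨ (¬x1 ∧ ¬x2)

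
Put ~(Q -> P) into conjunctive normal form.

Q & ~P

~(Q -> P)
≡ ~(~Q | P)   [eliminate ->]
≡ ~~Q & ~P   [De Morgan]
≡ Q & ~P   [double negation]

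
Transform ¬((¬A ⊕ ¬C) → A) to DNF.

¬((¬A ⊕ ¬C) → A)
≡ ¬(¬(¬A ⊕ ¬C) ∨ A)
≡ ¬(¬((¬A ∧ ¬¬C) ∨ (¬¬A ∧ ¬C)) ∨ A)
≡ ¬¬((¬A ∧ ¬¬C) ∨ (¬¬A ∧ ¬C)) ∧ ¬A
≡ ((¬A ∧ ¬¬C) ∨ (¬¬A ∧ ¬C)) ∧ ¬A
≡ ((¬A ∧ C) ∨ (¬¬A ∧ ¬C)) ∧ ¬A
≡ ((¬A ∧ C) ∨ (A ∧ ¬C)) ∧ ¬A
≡ (¬A ∧ C ∧ ¬A) ∨ (A ∧ ¬C ∧ ¬A)
≡ ¬A ∧ C

¬A ∧ C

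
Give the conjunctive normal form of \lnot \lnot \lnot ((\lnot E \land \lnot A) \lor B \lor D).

(E \lor A) \land \lnot B \land \lnot D

\lnot \lnot \lnot ((\lnot E \land \lnot A) \lor B \lor D)
⇔ \lnot ((\lnot E \land \lnot A) \lor B \lor D)   (double negation)
⇔ \lnot (\lnot E \land \lnot A) \land \lnot B \land \lnot D   (De Morgan)
⇔ (\lnot \lnot E \lor \lnot \lnot A) \land \lnot B \land \lnot D   (De Morgan)
⇔ (E \lor \lnot \lnot A) \land \lnot B \land \lnot D   (double negation)
⇔ (E \lor A) \land \lnot B \land \lnot D   (double negation)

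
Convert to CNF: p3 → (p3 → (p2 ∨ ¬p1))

¬p3 ∨ p2 ∨ ¬p1

p3 → (p3 → (p2 ∨ ¬p1))
⇔ ¬p3 ∨ (p3 → (p2 ∨ ¬p1))   [eliminate →]
⇔ ¬p3 ∨ ¬p3 ∨ p2 ∨ ¬p1   [eliminate →]
⇔ ¬p3 ∨ p2 ∨ ¬p1   [simplify]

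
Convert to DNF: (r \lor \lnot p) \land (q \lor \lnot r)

(r \land q) \lor (\lnot p \land q) \lor (\lnot p \land \lnot r)

(r \lor \lnot p) \land (q \lor \lnot r)
⇔ (r \land q) \lor (r \land \lnot r) \lor (\lnot p \land q) \lor (\lnot p \land \lnot r)   — distribute \land over \lor
⇔ (r \land q) \lor (\lnot p \land q) \lor (\lnot p \land \lnot r)   — simplify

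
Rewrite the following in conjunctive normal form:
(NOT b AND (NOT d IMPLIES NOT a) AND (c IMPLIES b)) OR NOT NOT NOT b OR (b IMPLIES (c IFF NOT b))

(NOT b AND (NOT d IMPLIES NOT a) AND (c IMPLIES b)) OR NOT NOT NOT b OR (b IMPLIES (c IFF NOT b))
≡ (NOT b AND (NOT NOT d OR NOT a) AND (c IMPLIES b)) OR NOT NOT NOT b OR (b IMPLIES (c IFF NOT b))   (eliminate IMPLIES)
≡ (NOT b AND (NOT NOT d OR NOT a) AND (NOT c OR b)) OR NOT NOT NOT b OR (b IMPLIES (c IFF NOT b))   (eliminate IMPLIES)
≡ (NOT b AND (NOT NOT d OR NOT a) AND (NOT c OR b)) OR NOT NOT NOT b OR NOT b OR (c IFF NOT b)   (eliminate IMPLIES)
≡ (NOT b AND (NOT NOT d OR NOT a) AND (NOT c OR b)) OR NOT NOT NOT b OR NOT b OR ((c IMPLIES NOT b) AND (NOT b IMPLIES c))   (eliminate IFF)
≡ (NOT b AND (NOT NOT d OR NOT a) AND (NOT c OR b)) OR NOT NOT NOT b OR NOT b OR ((NOT c OR NOT b) AND (NOT b IMPLIES c))   (eliminate IMPLIES)
≡ (NOT b AND (NOT NOT d OR NOT a) AND (NOT c OR b)) OR NOT NOT NOT b OR NOT b OR ((NOT c OR NOT b) AND (NOT NOT b OR c))   (eliminate IMPLIES)
≡ (NOT b AND (d OR NOT a) AND (NOT c OR b)) OR NOT NOT NOT b OR NOT b OR ((NOT c OR NOT b) AND (NOT NOT b OR c))   (double negation)
≡ (NOT b AND (d OR NOT a) AND (NOT c OR b)) OR NOT b OR NOT b OR ((NOT c OR NOT b) AND (NOT NOT b OR c))   (double negation)
≡ (NOT b AND (d OR NOT a) AND (NOT c OR b)) OR NOT b OR NOT b OR ((NOT c OR NOT b) AND (b OR c))   (double negation)
≡ (NOT b OR NOT b OR NOT b OR NOT c OR NOT b) AND (NOT b OR NOT b OR NOT b OR b OR c) AND (d OR NOT a OR NOT b OR NOT b OR NOT c OR NOT b) AND (d OR NOT a OR NOT b OR NOT b OR b OR c) AND (NOT c OR b OR NOT b OR NOT b OR NOT c OR NOT b) AND (NOT c OR b OR NOT b OR NOT b OR b OR c)   (distribute OR over AND)
≡ NOT b OR NOT c   (simplify)

NOT b OR NOT c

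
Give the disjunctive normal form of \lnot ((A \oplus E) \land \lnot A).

\lnot ((A \oplus E) \land \lnot A)
≡ \lnot (((A \land \lnot E) \lor (\lnot A \land E)) \land \lnot A)   — expand \oplus
≡ \lnot ((A \land \lnot E) \lor (\lnot A \land E)) \lor \lnot \lnot A   — De Morgan
≡ (\lnot (A \land \lnot E) \land \lnot (\lnot A \land E)) \lor \lnot \lnot A   — De Morgan
≡ ((\lnot A \lor \lnot \lnot E) \land \lnot (\lnot A \land E)) \lor \lnot \lnot A   — De Morgan
≡ ((\lnot A \lor E) \land \lnot (\lnot A \land E)) \lor \lnot \lnot A   — double negation
≡ ((\lnot A \lor E) \land (\lnot \lnot A \lor \lnot E)) \lor \lnot \lnot A   — De Morgan
≡ ((\lnot A \lor E) \land (A \lor \lnot E)) \lor \lnot \lnot A   — double negation
≡ ((\lnot A \lor E) \land (A \lor \lnot E)) \lor A   — double negation
≡ (\lnot A \land A) \lor (\lnot A \land \lnot E) \lor (E \land A) \lor (E \land \lnot E) \lor A   — distribute \land over \lor
≡ (\lnot A \land \lnot E) \lor A   — simplify

(\lnot A \land \lnot E) \lor A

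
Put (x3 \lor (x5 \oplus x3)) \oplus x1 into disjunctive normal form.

(x3 \lor (x5 \oplus x3)) \oplus x1
= ((x3 \lor (x5 \oplus x3)) \land \lnot x1) \lor (\lnot (x3 \lor (x5 \oplus x3)) \land x1)
= ((x3 \lor (x5 \land \lnot x3) \lor (\lnot x5 \land x3)) \land \lnot x1) \lor (\lnot (x3 \lor (x5 \oplus x3)) \land x1)
= ((x3 \lor (x5 \land \lnot x3) \lor (\lnot x5 \land x3)) \land \lnot x1) \lor (\lnot (x3 \lor (x5 \land \lnot x3) \lor (\lnot x5 \land x3)) \land x1)
= ((x3 \lor (x5 \land \lnot x3) \lor (\lnot x5 \land x3)) \land \lnot x1) \lor (\lnot x3 \land \lnot (x5 \land \lnot x3) \land \lnot (\lnot x5 \land x3) \land x1)
= ((x3 \lor (x5 \land \lnot x3) \lor (\lnot x5 \land x3)) \land \lnot x1) \lor (\lnot x3 \land (\lnot x5 \lor \lnot \lnot x3) \land \lnot (\lnot x5 \land x3) \land x1)
= ((x3 \lor (x5 \land \lnot x3) \lor (\lnot x5 \land x3)) \land \lnot x1) \lor (\lnot x3 \land (\lnot x5 \lor x3) \land \lnot (\lnot x5 \land x3) \land x1)
= ((x3 \lor (x5 \land \lnot x3) \lor (\lnot x5 \land x3)) \land \lnot x1) \lor (\lnot x3 \land (\lnot x5 \lor x3) \land (\lnot \lnot x5 \lor \lnot x3) \land x1)
= ((x3 \lor (x5 \land \lnot x3) \lor (\lnot x5 \land x3)) \land \lnot x1) \lor (\lnot x3 \land (\lnot x5 \lor x3) \land (x5 \lor \lnot x3) \land x1)
= (x3 \land \lnot x1) \lor (x5 \land \lnot x3 \land \lnot x1) \lor (\lnot x5 \land x3 \land \lnot x1) \lor (\lnot x3 \land \lnot x5 \land x5 \land x1) \lor (\lnot x3 \land \lnot x5 \land \lnot x3 \land x1) \lor (\lnot x3 \land x3 \land x5 \land x1) \lor (\lnot x3 \land x3 \land \lnot x3 \land x1)
= (x3 \land \lnot x1) \lor (x5 \land \lnot x3 \land \lnot x1) \lor (\lnot x3 \land \lnot x5 \land x1)

(x3 \land \lnot x1) \lor (x5 \land \lnot x3 \land \lnot x1) \lor (\lnot x3 \land \lnot x5 \land x1)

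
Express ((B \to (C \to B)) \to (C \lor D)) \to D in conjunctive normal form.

\lnot C \lor D

((B \to (C \to B)) \to (C \lor D)) \to D
= \lnot ((B \to (C \to B)) \to (C \lor D)) \lor D   (eliminate \to)
= \lnot (\lnot (B \to (C \to B)) \lor C \lor D) \lor D   (eliminate \to)
= \lnot (\lnot (\lnot B \lor (C \to B)) \lor C \lor D) \lor D   (eliminate \to)
= \lnot (\lnot (\lnot B \lor \lnot C \lor B) \lor C \lor D) \lor D   (eliminate \to)
= (\lnot \lnot (\lnot B \lor \lnot C \lor B) \land \lnot C \land \lnot D) \lor D   (De Morgan)
= ((\lnot B \lor \lnot C \lor B) \land \lnot C \land \lnot D) \lor D   (double negation)
= (\lnot B \lor \lnot C \lor B \lor D) \land (\lnot C \lor D) \land (\lnot D \lor D)   (distribute \lor over \land)
= \lnot C \lor D   (simplify)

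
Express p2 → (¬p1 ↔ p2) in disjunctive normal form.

p2 → (¬p1 ↔ p2)
= ¬p2 ∨ (¬p1 ↔ p2)   [eliminate →]
= ¬p2 ∨ ((¬p1 → p2) ∧ (p2 → ¬p1))   [eliminate ↔]
= ¬p2 ∨ ((¬¬p1 ∨ p2) ∧ (p2 → ¬p1))   [eliminate →]
= ¬p2 ∨ ((¬¬p1 ∨ p2) ∧ (¬p2 ∨ ¬p1))   [eliminate →]
= ¬p2 ∨ ((p1 ∨ p2) ∧ (¬p2 ∨ ¬p1))   [double negation]
= ¬p2 ∨ (p1 ∧ ¬p2) ∨ (p1 ∧ ¬p1) ∨ (p2 ∧ ¬p2) ∨ (p2 ∧ ¬p1)   [distribute ∧ over ∨]
= ¬p2 ∨ (p2 ∧ ¬p1)   [simplify]

¬p2 ∨ (p2 ∧ ¬p1)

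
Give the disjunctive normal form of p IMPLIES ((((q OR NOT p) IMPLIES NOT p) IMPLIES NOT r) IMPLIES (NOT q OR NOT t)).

p IMPLIES ((((q OR NOT p) IMPLIES NOT p) IMPLIES NOT r) IMPLIES (NOT q OR NOT t))
⇔ NOT p OR ((((q OR NOT p) IMPLIES NOT p) IMPLIES NOT r) IMPLIES (NOT q OR NOT t))   (eliminate IMPLIES)
⇔ NOT p OR NOT (((q OR NOT p) IMPLIES NOT p) IMPLIES NOT r) OR NOT q OR NOT t   (eliminate IMPLIES)
⇔ NOT p OR NOT (NOT ((q OR NOT p) IMPLIES NOT p) OR NOT r) OR NOT q OR NOT t   (eliminate IMPLIES)
⇔ NOT p OR NOT (NOT (NOT (q OR NOT p) OR NOT p) OR NOT r) OR NOT q OR NOT t   (eliminate IMPLIES)
⇔ NOT p OR (NOT NOT (NOT (q OR NOT p) OR NOT p) AND NOT NOT r) OR NOT q OR NOT t   (De Morgan)
⇔ NOT p OR ((NOT (q OR NOT p) OR NOT p) AND NOT NOT r) OR NOT q OR NOT t   (double negation)
⇔ NOT p OR (((NOT q AND NOT NOT p) OR NOT p) AND NOT NOT r) OR NOT q OR NOT t   (De Morgan)
⇔ NOT p OR (((NOT q AND p) OR NOT p) AND NOT NOT r) OR NOT q OR NOT t   (double negation)
⇔ NOT p OR (((NOT q AND p) OR NOT p) AND r) OR NOT q OR NOT t   (double negation)
⇔ NOT p OR (NOT q AND p AND r) OR (NOT p AND r) OR NOT q OR NOT t   (distribute AND over OR)
⇔ NOT p OR NOT q OR NOT t   (simplify)

NOT p OR NOT q OR NOT t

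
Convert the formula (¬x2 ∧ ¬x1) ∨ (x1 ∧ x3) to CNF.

(¬x2 ∧ ¬x1) ∨ (x1 ∧ x3)
≡ (¬x2 ∨ x1) ∧ (¬x2 ∨ x3) ∧ (¬x1 ∨ x1) ∧ (¬x1 ∨ x3)
≡ (¬x2 ∨ x1) ∧ (¬x2 ∨ x3) ∧ (¬x1 ∨ x3)

(¬x2 ∨ x1) ∧ (¬x2 ∨ x3) ∧ (¬x1 ∨ x3)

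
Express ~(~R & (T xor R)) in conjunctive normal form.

R | ~T

~(~R & (T xor R))
≡ ~(~R & (T | R) & ~(T & R))   [expand xor]
≡ ~~R | ~(T | R) | ~~(T & R)   [De Morgan]
≡ R | ~(T | R) | ~~(T & R)   [double negation]
≡ R | (~T & ~R) | ~~(T & R)   [De Morgan]
≡ R | (~T & ~R) | (T & R)   [double negation]
≡ (R | ~T | T) & (R | ~T | R) & (R | ~R | T) & (R | ~R | R)   [distribute | over &]
≡ R | ~T   [simplify]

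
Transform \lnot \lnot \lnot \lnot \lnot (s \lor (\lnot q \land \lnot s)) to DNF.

\lnot s \land q

\lnot \lnot \lnot \lnot \lnot (s \lor (\lnot q \land \lnot s))
= \lnot \lnot \lnot (s \lor (\lnot q \land \lnot s))   (double negation)
= \lnot (s \lor (\lnot q \land \lnot s))   (double negation)
= \lnot s \land \lnot (\lnot q \land \lnot s)   (De Morgan)
= \lnot s \land (\lnot \lnot q \lor \lnot \lnot s)   (De Morgan)
= \lnot s \land (q \lor \lnot \lnot s)   (double negation)
= \lnot s \land (q \lor s)   (double negation)
= (\lnot s \land q) \lor (\lnot s \land s)   (distribute \land over \lor)
= \lnot s \land q   (simplify)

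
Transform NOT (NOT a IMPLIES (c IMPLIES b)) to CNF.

NOT a AND c AND NOT b

NOT (NOT a IMPLIES (c IMPLIES b))
≡ NOT (NOT NOT a OR (c IMPLIES b))   [eliminate IMPLIES]
≡ NOT (NOT NOT a OR NOT c OR b)   [eliminate IMPLIES]
≡ NOT NOT NOT a AND NOT NOT c AND NOT b   [De Morgan]
≡ NOT a AND NOT NOT c AND NOT b   [double negation]
≡ NOT a AND c AND NOT b   [double negation]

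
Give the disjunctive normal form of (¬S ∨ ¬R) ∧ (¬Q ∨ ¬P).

(¬S ∨ ¬R) ∧ (¬Q ∨ ¬P)
= (¬S ∧ ¬Q) ∨ (¬S ∧ ¬P) ∨ (¬R ∧ ¬Q) ∨ (¬R ∧ ¬P)   (distribute ∧ over ∨)

(¬S ∧ ¬Q) ∨ (¬S ∧ ¬P) ∨ (¬R ∧ ¬Q) ∨ (¬R ∧ ¬P)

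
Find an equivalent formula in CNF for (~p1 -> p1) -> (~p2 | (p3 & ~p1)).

(~p1 -> p1) -> (~p2 | (p3 & ~p1))
≡ ~(~p1 -> p1) | ~p2 | (p3 & ~p1)
≡ ~(~~p1 | p1) | ~p2 | (p3 & ~p1)
≡ (~~~p1 & ~p1) | ~p2 | (p3 & ~p1)
≡ (~p1 & ~p1) | ~p2 | (p3 & ~p1)
≡ (~p1 | ~p2 | p3) & (~p1 | ~p2 | ~p1) & (~p1 | ~p2 | p3) & (~p1 | ~p2 | ~p1)
≡ ~p1 | ~p2

~p1 | ~p2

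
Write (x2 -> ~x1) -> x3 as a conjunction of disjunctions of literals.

(x2 -> ~x1) -> x3
= ~(x2 -> ~x1) | x3   (eliminate ->)
= ~(~x2 | ~x1) | x3   (eliminate ->)
= (~~x2 & ~~x1) | x3   (De Morgan)
= (x2 & ~~x1) | x3   (double negation)
= (x2 & x1) | x3   (double negation)
= (x2 | x3) & (x1 | x3)   (distribute | over &)

(x2 | x3) & (x1 | x3)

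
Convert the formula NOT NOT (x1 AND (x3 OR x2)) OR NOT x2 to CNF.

NOT NOT (x1 AND (x3 OR x2)) OR NOT x2
≡ (x1 AND (x3 OR x2)) OR NOT x2   (double negation)
≡ (x1 OR NOT x2) AND (x3 OR x2 OR NOT x2)   (distribute OR over AND)
≡ x1 OR NOT x2   (simplify)

x1 OR NOT x2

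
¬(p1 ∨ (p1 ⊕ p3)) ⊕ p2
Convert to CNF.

(¬p1 ∨ p2) ∧ (¬p3 ∨ p1 ∨ p2) ∧ (p1 ∨ p3 ∨ ¬p2)

¬(p1 ∨ (p1 ⊕ p3)) ⊕ p2
⇔ (¬(p1 ∨ (p1 ⊕ p3)) ∨ p2) ∧ ¬(¬(p1 ∨ (p1 ⊕ p3)) ∧ p2)   [expand ⊕]
⇔ (¬(p1 ∨ ((p1 ∨ p3) ∧ ¬(p1 ∧ p3))) ∨ p2) ∧ ¬(¬(p1 ∨ (p1 ⊕ p3)) ∧ p2)   [expand ⊕]
⇔ (¬(p1 ∨ ((p1 ∨ p3) ∧ ¬(p1 ∧ p3))) ∨ p2) ∧ ¬(¬(p1 ∨ ((p1 ∨ p3) ∧ ¬(p1 ∧ p3))) ∧ p2)   [expand ⊕]
⇔ ((¬p1 ∧ ¬((p1 ∨ p3) ∧ ¬(p1 ∧ p3))) ∨ p2) ∧ ¬(¬(p1 ∨ ((p1 ∨ p3) ∧ ¬(p1 ∧ p3))) ∧ p2)   [De Morgan]
⇔ ((¬p1 ∧ (¬(p1 ∨ p3) ∨ ¬¬(p1 ∧ p3))) ∨ p2) ∧ ¬(¬(p1 ∨ ((p1 ∨ p3) ∧ ¬(p1 ∧ p3))) ∧ p2)   [De Morgan]
⇔ ((¬p1 ∧ ((¬p1 ∧ ¬p3) ∨ ¬¬(p1 ∧ p3))) ∨ p2) ∧ ¬(¬(p1 ∨ ((p1 ∨ p3) ∧ ¬(p1 ∧ p3))) ∧ p2)   [De Morgan]
⇔ ((¬p1 ∧ ((¬p1 ∧ ¬p3) ∨ (p1 ∧ p3))) ∨ p2) ∧ ¬(¬(p1 ∨ ((p1 ∨ p3) ∧ ¬(p1 ∧ p3))) ∧ p2)   [double negation]
⇔ ((¬p1 ∧ ((¬p1 ∧ ¬p3) ∨ (p1 ∧ p3))) ∨ p2) ∧ (¬¬(p1 ∨ ((p1 ∨ p3) ∧ ¬(p1 ∧ p3))) ∨ ¬p2)   [De Morgan]
⇔ ((¬p1 ∧ ((¬p1 ∧ ¬p3) ∨ (p1 ∧ p3))) ∨ p2) ∧ (p1 ∨ ((p1 ∨ p3) ∧ ¬(p1 ∧ p3)) ∨ ¬p2)   [double negation]
⇔ ((¬p1 ∧ ((¬p1 ∧ ¬p3) ∨ (p1 ∧ p3))) ∨ p2) ∧ (p1 ∨ ((p1 ∨ p3) ∧ (¬p1 ∨ ¬p3)) ∨ ¬p2)   [De Morgan]
⇔ (¬p1 ∨ p2) ∧ (¬p1 ∨ p1 ∨ p2) ∧ (¬p1 ∨ p3 ∨ p2) ∧ (¬p3 ∨ p1 ∨ p2) ∧ (¬p3 ∨ p3 ∨ p2) ∧ (p1 ∨ p1 ∨ p3 ∨ ¬p2) ∧ (p1 ∨ ¬p1 ∨ ¬p3 ∨ ¬p2)   [distribute ∨ over ∧]
⇔ (¬p1 ∨ p2) ∧ (¬p3 ∨ p1 ∨ p2) ∧ (p1 ∨ p3 ∨ ¬p2)   [simplify]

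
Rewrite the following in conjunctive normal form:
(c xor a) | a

c | a

(c xor a) | a
≡ ((c | a) & ~(c & a)) | a   (expand xor)
≡ ((c | a) & (~c | ~a)) | a   (De Morgan)
≡ (c | a | a) & (~c | ~a | a)   (distribute | over &)
≡ c | a   (simplify)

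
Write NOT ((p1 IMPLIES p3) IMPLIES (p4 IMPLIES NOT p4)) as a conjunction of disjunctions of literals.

(NOT p1 OR p3) AND p4

NOT ((p1 IMPLIES p3) IMPLIES (p4 IMPLIES NOT p4))
⇔ NOT (NOT (p1 IMPLIES p3) OR (p4 IMPLIES NOT p4))
⇔ NOT (NOT (NOT p1 OR p3) OR (p4 IMPLIES NOT p4))
⇔ NOT (NOT (NOT p1 OR p3) OR NOT p4 OR NOT p4)
⇔ NOT NOT (NOT p1 OR p3) AND NOT NOT p4 AND NOT NOT p4
⇔ (NOT p1 OR p3) AND NOT NOT p4 AND NOT NOT p4
⇔ (NOT p1 OR p3) AND p4 AND NOT NOT p4
⇔ (NOT p1 OR p3) AND p4 AND p4
⇔ (NOT p1 OR p3) AND p4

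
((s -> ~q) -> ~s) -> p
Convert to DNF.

(~q & s) | p

((s -> ~q) -> ~s) -> p
≡ ~((s -> ~q) -> ~s) | p   — eliminate ->
≡ ~(~(s -> ~q) | ~s) | p   — eliminate ->
≡ ~(~(~s | ~q) | ~s) | p   — eliminate ->
≡ (~~(~s | ~q) & ~~s) | p   — De Morgan
≡ ((~s | ~q) & ~~s) | p   — double negation
≡ ((~s | ~q) & s) | p   — double negation
≡ (~s & s) | (~q & s) | p   — distribute & over |
≡ (~q & s) | p   — simplify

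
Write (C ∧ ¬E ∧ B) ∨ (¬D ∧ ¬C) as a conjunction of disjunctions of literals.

(C ∧ ¬E ∧ B) ∨ (¬D ∧ ¬C)
⇔ (C ∨ ¬D) ∧ (C ∨ ¬C) ∧ (¬E ∨ ¬D) ∧ (¬E ∨ ¬C) ∧ (B ∨ ¬D) ∧ (B ∨ ¬C)   — distribute ∨ over ∧
⇔ (C ∨ ¬D) ∧ (¬E ∨ ¬D) ∧ (¬E ∨ ¬C) ∧ (B ∨ ¬D) ∧ (B ∨ ¬C)   — simplify

(C ∨ ¬D) ∧ (¬E ∨ ¬D) ∧ (¬E ∨ ¬C) ∧ (B ∨ ¬D) ∧ (B ∨ ¬C)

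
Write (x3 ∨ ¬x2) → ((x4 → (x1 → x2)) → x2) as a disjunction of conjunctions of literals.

(x4 ∧ x1 ∧ ¬x2) ∨ x2

(x3 ∨ ¬x2) → ((x4 → (x1 → x2)) → x2)
≡ ¬(x3 ∨ ¬x2) ∨ ((x4 → (x1 → x2)) → x2)   (eliminate →)
≡ ¬(x3 ∨ ¬x2) ∨ ¬(x4 → (x1 → x2)) ∨ x2   (eliminate →)
≡ ¬(x3 ∨ ¬x2) ∨ ¬(¬x4 ∨ (x1 → x2)) ∨ x2   (eliminate →)
≡ ¬(x3 ∨ ¬x2) ∨ ¬(¬x4 ∨ ¬x1 ∨ x2) ∨ x2   (eliminate →)
≡ (¬x3 ∧ ¬¬x2) ∨ ¬(¬x4 ∨ ¬x1 ∨ x2) ∨ x2   (De Morgan)
≡ (¬x3 ∧ x2) ∨ ¬(¬x4 ∨ ¬x1 ∨ x2) ∨ x2   (double negation)
≡ (¬x3 ∧ x2) ∨ (¬¬x4 ∧ ¬¬x1 ∧ ¬x2) ∨ x2   (De Morgan)
≡ (¬x3 ∧ x2) ∨ (x4 ∧ ¬¬x1 ∧ ¬x2) ∨ x2   (double negation)
≡ (¬x3 ∧ x2) ∨ (x4 ∧ x1 ∧ ¬x2) ∨ x2   (double negation)
≡ (x4 ∧ x1 ∧ ¬x2) ∨ x2   (simplify)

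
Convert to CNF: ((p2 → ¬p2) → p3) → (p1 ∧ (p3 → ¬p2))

(¬p2 ∨ p1) ∧ (¬p2 ∨ ¬p3) ∧ (¬p3 ∨ p1)

((p2 → ¬p2) → p3) → (p1 ∧ (p3 → ¬p2))
= ¬((p2 → ¬p2) → p3) ∨ (p1 ∧ (p3 → ¬p2))   (eliminate →)
= ¬(¬(p2 → ¬p2) ∨ p3) ∨ (p1 ∧ (p3 → ¬p2))   (eliminate →)
= ¬(¬(¬p2 ∨ ¬p2) ∨ p3) ∨ (p1 ∧ (p3 → ¬p2))   (eliminate →)
= ¬(¬(¬p2 ∨ ¬p2) ∨ p3) ∨ (p1 ∧ (¬p3 ∨ ¬p2))   (eliminate →)
= (¬¬(¬p2 ∨ ¬p2) ∧ ¬p3) ∨ (p1 ∧ (¬p3 ∨ ¬p2))   (De Morgan)
= ((¬p2 ∨ ¬p2) ∧ ¬p3) ∨ (p1 ∧ (¬p3 ∨ ¬p2))   (double negation)
= (¬p2 ∨ ¬p2 ∨ p1) ∧ (¬p2 ∨ ¬p2 ∨ ¬p3 ∨ ¬p2) ∧ (¬p3 ∨ p1) ∧ (¬p3 ∨ ¬p3 ∨ ¬p2)   (distribute ∨ over ∧)
= (¬p2 ∨ p1) ∧ (¬p2 ∨ ¬p3) ∧ (¬p3 ∨ p1)   (simplify)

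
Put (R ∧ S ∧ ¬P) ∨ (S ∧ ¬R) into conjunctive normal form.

S ∧ (¬P ∨ ¬R)

(R ∧ S ∧ ¬P) ∨ (S ∧ ¬R)
= (R ∨ S) ∧ (R ∨ ¬R) ∧ (S ∨ S) ∧ (S ∨ ¬R) ∧ (¬P ∨ S) ∧ (¬P ∨ ¬R)   (distribute ∨ over ∧)
= S ∧ (¬P ∨ ¬R)   (simplify)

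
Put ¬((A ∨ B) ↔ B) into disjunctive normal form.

¬((A ∨ B) ↔ B)
≡ ¬(((A ∨ B) → B) ∧ (B → (A ∨ B)))   [eliminate ↔]
≡ ¬((¬(A ∨ B) ∨ B) ∧ (B → (A ∨ B)))   [eliminate →]
≡ ¬((¬(A ∨ B) ∨ B) ∧ (¬B ∨ A ∨ B))   [eliminate →]
≡ ¬(¬(A ∨ B) ∨ B) ∨ ¬(¬B ∨ A ∨ B)   [De Morgan]
≡ (¬¬(A ∨ B) ∧ ¬B) ∨ ¬(¬B ∨ A ∨ B)   [De Morgan]
≡ ((A ∨ B) ∧ ¬B) ∨ ¬(¬B ∨ A ∨ B)   [double negation]
≡ ((A ∨ B) ∧ ¬B) ∨ (¬¬B ∧ ¬A ∧ ¬B)   [De Morgan]
≡ ((A ∨ B) ∧ ¬B) ∨ (B ∧ ¬A ∧ ¬B)   [double negation]
≡ (A ∧ ¬B) ∨ (B ∧ ¬B) ∨ (B ∧ ¬A ∧ ¬B)   [distribute ∧ over ∨]
≡ A ∧ ¬B   [simplify]

A ∧ ¬B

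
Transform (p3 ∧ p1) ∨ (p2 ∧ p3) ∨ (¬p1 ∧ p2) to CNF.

(p3 ∨ p2) ∧ (p3 ∨ ¬p1) ∧ (p1 ∨ p2)

(p3 ∧ p1) ∨ (p2 ∧ p3) ∨ (¬p1 ∧ p2)
≡ (p3 ∨ p2 ∨ ¬p1) ∧ (p3 ∨ p2 ∨ p2) ∧ (p3 ∨ p3 ∨ ¬p1) ∧ (p3 ∨ p3 ∨ p2) ∧ (p1 ∨ p2 ∨ ¬p1) ∧ (p1 ∨ p2 ∨ p2) ∧ (p1 ∨ p3 ∨ ¬p1) ∧ (p1 ∨ p3 ∨ p2)   — distribute ∨ over ∧
≡ (p3 ∨ p2) ∧ (p3 ∨ ¬p1) ∧ (p1 ∨ p2)   — simplify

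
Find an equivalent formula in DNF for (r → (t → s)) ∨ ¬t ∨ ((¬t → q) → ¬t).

(r → (t → s)) ∨ ¬t ∨ ((¬t → q) → ¬t)
⇔ ¬r ∨ (t → s) ∨ ¬t ∨ ((¬t → q) → ¬t)   [eliminate →]
⇔ ¬r ∨ ¬t ∨ s ∨ ¬t ∨ ((¬t → q) → ¬t)   [eliminate →]
⇔ ¬r ∨ ¬t ∨ s ∨ ¬t ∨ ¬(¬t → q) ∨ ¬t   [eliminate →]
⇔ ¬r ∨ ¬t ∨ s ∨ ¬t ∨ ¬(¬¬t ∨ q) ∨ ¬t   [eliminate →]
⇔ ¬r ∨ ¬t ∨ s ∨ ¬t ∨ (¬¬¬t ∧ ¬q) ∨ ¬t   [De Morgan]
⇔ ¬r ∨ ¬t ∨ s ∨ ¬t ∨ (¬t ∧ ¬q) ∨ ¬t   [double negation]
⇔ ¬r ∨ ¬t ∨ s   [simplify]

¬r ∨ ¬t ∨ s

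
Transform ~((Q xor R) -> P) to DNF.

~((Q xor R) -> P)
= ~(~(Q xor R) | P)
= ~(~((Q & ~R) | (~Q & R)) | P)
= ~~((Q & ~R) | (~Q & R)) & ~P
= ((Q & ~R) | (~Q & R)) & ~P
= (Q & ~R & ~P) | (~Q & R & ~P)

(Q & ~R & ~P) | (~Q & R & ~P)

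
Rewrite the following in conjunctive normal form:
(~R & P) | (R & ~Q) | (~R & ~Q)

(~R & P) | (R & ~Q) | (~R & ~Q)
≡ (~R | R | ~R) & (~R | R | ~Q) & (~R | ~Q | ~R) & (~R | ~Q | ~Q) & (P | R | ~R) & (P | R | ~Q) & (P | ~Q | ~R) & (P | ~Q | ~Q)   (distribute | over &)
≡ (~R | ~Q) & (P | ~Q)   (simplify)

(~R | ~Q) & (P | ~Q)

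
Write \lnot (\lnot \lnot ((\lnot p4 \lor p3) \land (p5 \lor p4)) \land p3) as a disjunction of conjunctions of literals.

\lnot p5 \land \lnot p4 \lor \lnot p3

\lnot (\lnot \lnot ((\lnot p4 \lor p3) \land (p5 \lor p4)) \land p3)
⇔ \lnot \lnot \lnot ((\lnot p4 \lor p3) \land (p5 \lor p4)) \lor \lnot p3   — De Morgan
⇔ \lnot ((\lnot p4 \lor p3) \land (p5 \lor p4)) \lor \lnot p3   — double negation
⇔ \lnot (\lnot p4 \lor p3) \lor \lnot (p5 \lor p4) \lor \lnot p3   — De Morgan
⇔ \lnot \lnot p4 \land \lnot p3 \lor \lnot (p5 \lor p4) \lor \lnot p3   — De Morgan
⇔ p4 \land \lnot p3 \lor \lnot (p5 \lor p4) \lor \lnot p3   — double negation
⇔ p4 \land \lnot p3 \lor \lnot p5 \land \lnot p4 \lor \lnot p3   — De Morgan
⇔ \lnot p5 \land \lnot p4 \lor \lnot p3   — simplify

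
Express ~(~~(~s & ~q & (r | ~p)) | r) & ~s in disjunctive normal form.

(q & ~r & ~s) | (~r & p & ~s)

~(~~(~s & ~q & (r | ~p)) | r) & ~s
≡ ~~~(~s & ~q & (r | ~p)) & ~r & ~s   [De Morgan]
≡ ~(~s & ~q & (r | ~p)) & ~r & ~s   [double negation]
≡ (~~s | ~~q | ~(r | ~p)) & ~r & ~s   [De Morgan]
≡ (s | ~~q | ~(r | ~p)) & ~r & ~s   [double negation]
≡ (s | q | ~(r | ~p)) & ~r & ~s   [double negation]
≡ (s | q | (~r & ~~p)) & ~r & ~s   [De Morgan]
≡ (s | q | (~r & p)) & ~r & ~s   [double negation]
≡ (s & ~r & ~s) | (q & ~r & ~s) | (~r & p & ~r & ~s)   [distribute & over |]
≡ (q & ~r & ~s) | (~r & p & ~s)   [simplify]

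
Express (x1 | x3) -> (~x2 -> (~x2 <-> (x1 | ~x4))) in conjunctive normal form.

(x1 | x3) -> (~x2 -> (~x2 <-> (x1 | ~x4)))
= ~(x1 | x3) | (~x2 -> (~x2 <-> (x1 | ~x4)))   [eliminate ->]
= ~(x1 | x3) | ~~x2 | (~x2 <-> (x1 | ~x4))   [eliminate ->]
= ~(x1 | x3) | ~~x2 | ((~x2 -> (x1 | ~x4)) & ((x1 | ~x4) -> ~x2))   [eliminate <->]
= ~(x1 | x3) | ~~x2 | ((~~x2 | x1 | ~x4) & ((x1 | ~x4) -> ~x2))   [eliminate ->]
= ~(x1 | x3) | ~~x2 | ((~~x2 | x1 | ~x4) & (~(x1 | ~x4) | ~x2))   [eliminate ->]
= (~x1 & ~x3) | ~~x2 | ((~~x2 | x1 | ~x4) & (~(x1 | ~x4) | ~x2))   [De Morgan]
= (~x1 & ~x3) | x2 | ((~~x2 | x1 | ~x4) & (~(x1 | ~x4) | ~x2))   [double negation]
= (~x1 & ~x3) | x2 | ((x2 | x1 | ~x4) & (~(x1 | ~x4) | ~x2))   [double negation]
= (~x1 & ~x3) | x2 | ((x2 | x1 | ~x4) & ((~x1 & ~~x4) | ~x2))   [De Morgan]
= (~x1 & ~x3) | x2 | ((x2 | x1 | ~x4) & ((~x1 & x4) | ~x2))   [double negation]
= (~x1 | x2 | x2 | x1 | ~x4) & (~x1 | x2 | ~x1 | ~x2) & (~x1 | x2 | x4 | ~x2) & (~x3 | x2 | x2 | x1 | ~x4) & (~x3 | x2 | ~x1 | ~x2) & (~x3 | x2 | x4 | ~x2)   [distribute | over &]
= ~x3 | x2 | x1 | ~x4   [simplify]

~x3 | x2 | x1 | ~x4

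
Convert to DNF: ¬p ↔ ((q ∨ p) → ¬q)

¬p ↔ ((q ∨ p) → ¬q)
= (¬p → ((q ∨ p) → ¬q)) ∧ (((q ∨ p) → ¬q) → ¬p)   [eliminate ↔]
= (¬¬p ∨ ((q ∨ p) → ¬q)) ∧ (((q ∨ p) → ¬q) → ¬p)   [eliminate →]
= (¬¬p ∨ ¬(q ∨ p) ∨ ¬q) ∧ (((q ∨ p) → ¬q) → ¬p)   [eliminate →]
= (¬¬p ∨ ¬(q ∨ p) ∨ ¬q) ∧ (¬((q ∨ p) → ¬q) ∨ ¬p)   [eliminate →]
= (¬¬p ∨ ¬(q ∨ p) ∨ ¬q) ∧ (¬(¬(q ∨ p) ∨ ¬q) ∨ ¬p)   [eliminate →]
= (p ∨ ¬(q ∨ p) ∨ ¬q) ∧ (¬(¬(q ∨ p) ∨ ¬q) ∨ ¬p)   [double negation]
= (p ∨ (¬q ∧ ¬p) ∨ ¬q) ∧ (¬(¬(q ∨ p) ∨ ¬q) ∨ ¬p)   [De Morgan]
= (p ∨ (¬q ∧ ¬p) ∨ ¬q) ∧ ((¬¬(q ∨ p) ∧ ¬¬q) ∨ ¬p)   [De Morgan]
= (p ∨ (¬q ∧ ¬p) ∨ ¬q) ∧ (((q ∨ p) ∧ ¬¬q) ∨ ¬p)   [double negation]
= (p ∨ (¬q ∧ ¬p) ∨ ¬q) ∧ (((q ∨ p) ∧ q) ∨ ¬p)   [double negation]
= (p ∧ q ∧ q) ∨ (p ∧ p ∧ q) ∨ (p ∧ ¬p) ∨ (¬q ∧ ¬p ∧ q ∧ q) ∨ (¬q ∧ ¬p ∧ p ∧ q) ∨ (¬q ∧ ¬p ∧ ¬p) ∨ (¬q ∧ q ∧ q) ∨ (¬q ∧ p ∧ q) ∨ (¬q ∧ ¬p)   [distribute ∧ over ∨]
= (p ∧ q) ∨ (¬q ∧ ¬p)   [simplify]

(p ∧ q) ∨ (¬q ∧ ¬p)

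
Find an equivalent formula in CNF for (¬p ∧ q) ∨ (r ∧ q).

(¬p ∧ q) ∨ (r ∧ q)
= (¬p ∨ r) ∧ (¬p ∨ q) ∧ (q ∨ r) ∧ (q ∨ q)   [distribute ∨ over ∧]
= (¬p ∨ r) ∧ q   [simplify]

(¬p ∨ r) ∧ q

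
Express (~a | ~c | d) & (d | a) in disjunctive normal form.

(~a | ~c | d) & (d | a)
≡ (~a & d) | (~a & a) | (~c & d) | (~c & a) | (d & d) | (d & a)   (distribute & over |)
≡ (~c & a) | d   (simplify)

(~c & a) | d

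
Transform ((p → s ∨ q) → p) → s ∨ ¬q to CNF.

¬p ∨ s ∨ ¬q

((p → s ∨ q) → p) → s ∨ ¬q
≡ ¬((p → s ∨ q) → p) ∨ s ∨ ¬q   [eliminate →]
≡ ¬(¬(p → s ∨ q) ∨ p) ∨ s ∨ ¬q   [eliminate →]
≡ ¬(¬(¬p ∨ s ∨ q) ∨ p) ∨ s ∨ ¬q   [eliminate →]
≡ ¬¬(¬p ∨ s ∨ q) ∧ ¬p ∨ s ∨ ¬q   [De Morgan]
≡ (¬p ∨ s ∨ q) ∧ ¬p ∨ s ∨ ¬q   [double negation]
≡ (¬p ∨ s ∨ q ∨ s ∨ ¬q) ∧ (¬p ∨ s ∨ ¬q)   [distribute ∨ over ∧]
≡ ¬p ∨ s ∨ ¬q   [simplify]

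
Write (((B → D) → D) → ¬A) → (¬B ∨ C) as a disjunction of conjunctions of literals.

(((B → D) → D) → ¬A) → (¬B ∨ C)
= ¬(((B → D) → D) → ¬A) ∨ ¬B ∨ C   [eliminate →]
= ¬(¬((B → D) → D) ∨ ¬A) ∨ ¬B ∨ C   [eliminate →]
= ¬(¬(¬(B → D) ∨ D) ∨ ¬A) ∨ ¬B ∨ C   [eliminate →]
= ¬(¬(¬(¬B ∨ D) ∨ D) ∨ ¬A) ∨ ¬B ∨ C   [eliminate →]
= (¬¬(¬(¬B ∨ D) ∨ D) ∧ ¬¬A) ∨ ¬B ∨ C   [De Morgan]
= ((¬(¬B ∨ D) ∨ D) ∧ ¬¬A) ∨ ¬B ∨ C   [double negation]
= (((¬¬B ∧ ¬D) ∨ D) ∧ ¬¬A) ∨ ¬B ∨ C   [De Morgan]
= (((B ∧ ¬D) ∨ D) ∧ ¬¬A) ∨ ¬B ∨ C   [double negation]
= (((B ∧ ¬D) ∨ D) ∧ A) ∨ ¬B ∨ C   [double negation]
= (B ∧ ¬D ∧ A) ∨ (D ∧ A) ∨ ¬B ∨ C   [distribute ∧ over ∨]

(B ∧ ¬D ∧ A) ∨ (D ∧ A) ∨ ¬B ∨ C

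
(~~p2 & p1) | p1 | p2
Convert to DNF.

p1 | p2

(~~p2 & p1) | p1 | p2
≡ (p2 & p1) | p1 | p2   — double negation
≡ p1 | p2   — simplify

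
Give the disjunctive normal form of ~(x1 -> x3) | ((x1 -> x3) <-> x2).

~(x1 -> x3) | ((x1 -> x3) <-> x2)
⇔ ~(~x1 | x3) | ((x1 -> x3) <-> x2)   [eliminate ->]
⇔ ~(~x1 | x3) | (((x1 -> x3) -> x2) & (x2 -> (x1 -> x3)))   [eliminate <->]
⇔ ~(~x1 | x3) | ((~(x1 -> x3) | x2) & (x2 -> (x1 -> x3)))   [eliminate ->]
⇔ ~(~x1 | x3) | ((~(~x1 | x3) | x2) & (x2 -> (x1 -> x3)))   [eliminate ->]
⇔ ~(~x1 | x3) | ((~(~x1 | x3) | x2) & (~x2 | (x1 -> x3)))   [eliminate ->]
⇔ ~(~x1 | x3) | ((~(~x1 | x3) | x2) & (~x2 | ~x1 | x3))   [eliminate ->]
⇔ (~~x1 & ~x3) | ((~(~x1 | x3) | x2) & (~x2 | ~x1 | x3))   [De Morgan]
⇔ (x1 & ~x3) | ((~(~x1 | x3) | x2) & (~x2 | ~x1 | x3))   [double negation]
⇔ (x1 & ~x3) | (((~~x1 & ~x3) | x2) & (~x2 | ~x1 | x3))   [De Morgan]
⇔ (x1 & ~x3) | (((x1 & ~x3) | x2) & (~x2 | ~x1 | x3))   [double negation]
⇔ (x1 & ~x3) | (x1 & ~x3 & ~x2) | (x1 & ~x3 & ~x1) | (x1 & ~x3 & x3) | (x2 & ~x2) | (x2 & ~x1) | (x2 & x3)   [distribute & over |]
⇔ (x1 & ~x3) | (x2 & ~x1) | (x2 & x3)   [simplify]

(x1 & ~x3) | (x2 & ~x1) | (x2 & x3)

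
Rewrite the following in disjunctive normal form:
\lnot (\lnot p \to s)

\lnot p \land \lnot s

\lnot (\lnot p \to s)
= \lnot (\lnot \lnot p \lor s)
= \lnot \lnot \lnot p \land \lnot s
= \lnot p \land \lnot s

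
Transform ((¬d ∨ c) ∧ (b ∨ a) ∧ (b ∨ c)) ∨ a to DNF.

((¬d ∨ c) ∧ (b ∨ a) ∧ (b ∨ c)) ∨ a
≡ (¬d ∧ b ∧ b) ∨ (¬d ∧ b ∧ c) ∨ (¬d ∧ a ∧ b) ∨ (¬d ∧ a ∧ c) ∨ (c ∧ b ∧ b) ∨ (c ∧ b ∧ c) ∨ (c ∧ a ∧ b) ∨ (c ∧ a ∧ c) ∨ a   (distribute ∧ over ∨)
≡ (¬d ∧ b) ∨ (c ∧ b) ∨ a   (simplify)

(¬d ∧ b) ∨ (c ∧ b) ∨ a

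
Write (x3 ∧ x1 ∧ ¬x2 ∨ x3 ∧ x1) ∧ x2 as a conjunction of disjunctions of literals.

x3 ∧ x1 ∧ x2

(x3 ∧ x1 ∧ ¬x2 ∨ x3 ∧ x1) ∧ x2
≡ (x3 ∨ x3) ∧ (x3 ∨ x1) ∧ (x1 ∨ x3) ∧ (x1 ∨ x1) ∧ (¬x2 ∨ x3) ∧ (¬x2 ∨ x1) ∧ x2   [distribute ∨ over ∧]
≡ x3 ∧ x1 ∧ x2   [simplify]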